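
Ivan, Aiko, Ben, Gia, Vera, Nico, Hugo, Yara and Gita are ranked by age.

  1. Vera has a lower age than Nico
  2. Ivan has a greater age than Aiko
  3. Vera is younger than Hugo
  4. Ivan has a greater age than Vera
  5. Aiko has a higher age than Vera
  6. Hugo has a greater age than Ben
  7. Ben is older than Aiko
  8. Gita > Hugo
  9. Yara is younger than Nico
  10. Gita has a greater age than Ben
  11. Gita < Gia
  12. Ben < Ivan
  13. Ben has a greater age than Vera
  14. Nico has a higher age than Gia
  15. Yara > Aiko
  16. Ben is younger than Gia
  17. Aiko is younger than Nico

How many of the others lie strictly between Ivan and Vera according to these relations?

Chaining upward from Vera reaches: Aiko, Yara, Ben, Hugo, Gita, Gia, Nico.
Chaining downward from Ivan reaches: Aiko, Ben.
Strictly between Vera and Ivan are those in both lists: Aiko, Ben — 2 elements.

2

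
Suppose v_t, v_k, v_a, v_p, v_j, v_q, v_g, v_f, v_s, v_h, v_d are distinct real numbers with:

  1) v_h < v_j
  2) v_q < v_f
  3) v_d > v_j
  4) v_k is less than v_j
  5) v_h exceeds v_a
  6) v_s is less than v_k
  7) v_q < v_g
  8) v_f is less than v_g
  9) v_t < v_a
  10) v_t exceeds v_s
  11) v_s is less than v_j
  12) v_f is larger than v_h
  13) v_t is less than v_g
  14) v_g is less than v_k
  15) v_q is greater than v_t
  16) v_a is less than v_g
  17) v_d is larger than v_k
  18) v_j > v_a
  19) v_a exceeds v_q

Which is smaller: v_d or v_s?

v_s < v_t and v_t < v_q give v_s < v_q.
With v_q < v_a: v_s < v_t < v_q < v_a.
With v_a < v_h: v_s < v_t < v_q < v_a < v_h.
With v_h < v_f: v_s < v_t < v_q < v_a < v_h < v_f.
With v_f < v_g: v_s < v_t < v_q < v_a < v_h < v_f < v_g.
Then v_g < v_k extends the chain to v_k.
With v_k < v_j: v_s < v_t < v_q < v_a < v_h < v_f < v_g < v_k < v_j.
Then v_j < v_d extends the chain to v_d.
So v_s < v_d; v_s is the smaller of the two.

v_s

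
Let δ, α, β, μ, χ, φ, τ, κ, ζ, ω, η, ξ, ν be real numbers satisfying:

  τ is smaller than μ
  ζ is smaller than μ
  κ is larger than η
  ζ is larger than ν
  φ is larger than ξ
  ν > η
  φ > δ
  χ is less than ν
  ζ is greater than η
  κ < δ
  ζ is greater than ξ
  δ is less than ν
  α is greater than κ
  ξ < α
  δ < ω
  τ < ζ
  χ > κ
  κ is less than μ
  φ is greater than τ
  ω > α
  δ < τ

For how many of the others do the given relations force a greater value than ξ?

5

From ξ the given relations immediately reach ζ, α, φ.
From those, μ, ω — 5 in total.
Nothing else is reachable above ξ; 5 in all.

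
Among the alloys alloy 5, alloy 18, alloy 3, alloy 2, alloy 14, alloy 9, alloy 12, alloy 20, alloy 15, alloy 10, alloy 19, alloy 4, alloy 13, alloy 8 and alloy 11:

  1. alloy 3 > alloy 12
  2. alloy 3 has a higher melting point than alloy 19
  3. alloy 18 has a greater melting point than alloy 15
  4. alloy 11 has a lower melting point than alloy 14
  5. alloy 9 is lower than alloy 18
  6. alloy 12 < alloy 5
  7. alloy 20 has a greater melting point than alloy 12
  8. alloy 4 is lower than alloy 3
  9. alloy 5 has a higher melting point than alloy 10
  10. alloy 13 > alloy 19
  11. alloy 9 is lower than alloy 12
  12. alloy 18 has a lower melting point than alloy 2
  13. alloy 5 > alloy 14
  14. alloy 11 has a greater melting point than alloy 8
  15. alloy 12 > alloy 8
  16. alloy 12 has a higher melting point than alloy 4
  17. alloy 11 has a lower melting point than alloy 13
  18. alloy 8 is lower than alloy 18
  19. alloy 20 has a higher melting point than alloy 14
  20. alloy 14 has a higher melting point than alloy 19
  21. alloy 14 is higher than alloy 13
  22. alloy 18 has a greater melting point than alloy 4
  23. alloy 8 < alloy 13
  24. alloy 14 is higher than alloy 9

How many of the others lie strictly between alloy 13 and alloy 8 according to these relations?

Chaining upward from alloy 8 reaches: alloy 11, alloy 14, alloy 12, alloy 3, alloy 18, alloy 20, alloy 2, alloy 5.
Chaining downward from alloy 13 reaches: alloy 11, alloy 19.
Strictly between alloy 8 and alloy 13 are those in both lists: alloy 11 — 1 element.

1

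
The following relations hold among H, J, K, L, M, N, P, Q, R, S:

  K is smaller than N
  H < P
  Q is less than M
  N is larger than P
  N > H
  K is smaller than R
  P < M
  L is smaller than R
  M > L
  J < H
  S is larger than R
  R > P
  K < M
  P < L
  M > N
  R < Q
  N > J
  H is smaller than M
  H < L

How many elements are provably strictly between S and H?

3

Chaining upward from H reaches: P, L, N, R, Q, M.
Chaining downward from S reaches: J, P, L, K, R.
Strictly between H and S are those in both lists: P, L, R — 3 elements.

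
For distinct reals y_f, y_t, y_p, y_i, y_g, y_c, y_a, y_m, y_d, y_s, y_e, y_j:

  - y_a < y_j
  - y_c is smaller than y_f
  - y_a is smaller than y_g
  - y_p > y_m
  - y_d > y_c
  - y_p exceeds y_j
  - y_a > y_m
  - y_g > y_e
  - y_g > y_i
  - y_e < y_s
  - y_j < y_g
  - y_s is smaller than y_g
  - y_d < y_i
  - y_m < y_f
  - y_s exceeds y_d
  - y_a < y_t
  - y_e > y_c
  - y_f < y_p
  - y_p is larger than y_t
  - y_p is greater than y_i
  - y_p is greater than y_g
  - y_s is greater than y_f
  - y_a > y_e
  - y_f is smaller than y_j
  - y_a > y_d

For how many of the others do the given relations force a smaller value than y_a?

Directly below y_a: y_e, y_m, y_d.
One step further: y_c (4 so far).
Nothing else is reachable below y_a; 4 in all.

4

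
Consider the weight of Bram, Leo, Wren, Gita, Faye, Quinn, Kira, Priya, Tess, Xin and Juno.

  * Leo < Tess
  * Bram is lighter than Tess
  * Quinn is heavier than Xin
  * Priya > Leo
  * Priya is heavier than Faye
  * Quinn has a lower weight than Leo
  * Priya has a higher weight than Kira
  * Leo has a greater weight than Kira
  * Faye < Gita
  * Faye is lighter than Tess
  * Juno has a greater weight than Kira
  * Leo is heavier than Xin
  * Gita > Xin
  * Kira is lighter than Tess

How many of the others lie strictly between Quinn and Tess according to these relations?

1

Chaining upward from Quinn reaches: Leo, Priya.
Chaining downward from Tess reaches: Xin, Bram, Kira, Faye, Leo.
Strictly between Quinn and Tess are those in both lists: Leo — 1 element.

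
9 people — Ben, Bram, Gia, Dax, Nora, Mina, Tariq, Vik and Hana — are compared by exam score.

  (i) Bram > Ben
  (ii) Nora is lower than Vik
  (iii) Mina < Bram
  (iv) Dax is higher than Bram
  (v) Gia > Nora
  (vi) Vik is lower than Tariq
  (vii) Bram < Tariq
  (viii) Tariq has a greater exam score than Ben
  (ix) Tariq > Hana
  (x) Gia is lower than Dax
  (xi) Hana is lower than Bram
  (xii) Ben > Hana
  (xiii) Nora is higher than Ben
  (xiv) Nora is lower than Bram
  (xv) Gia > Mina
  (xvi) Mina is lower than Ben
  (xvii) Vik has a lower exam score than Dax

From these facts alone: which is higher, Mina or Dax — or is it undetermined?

Dax

Following the relations from Mina: Mina < Ben < Nora < Bram < Dax.
So Dax is higher.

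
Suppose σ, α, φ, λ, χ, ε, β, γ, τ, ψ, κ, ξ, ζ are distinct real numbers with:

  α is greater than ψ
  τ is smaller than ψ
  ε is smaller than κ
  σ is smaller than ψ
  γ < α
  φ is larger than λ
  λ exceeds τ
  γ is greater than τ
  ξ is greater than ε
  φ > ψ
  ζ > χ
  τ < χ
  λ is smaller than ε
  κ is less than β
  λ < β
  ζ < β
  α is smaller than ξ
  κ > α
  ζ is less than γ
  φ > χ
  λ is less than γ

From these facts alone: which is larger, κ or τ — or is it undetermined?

τ < χ and χ < ζ give τ < ζ.
With ζ < γ: τ < χ < ζ < γ.
With γ < α: τ < χ < ζ < γ < α.
With α < κ: τ < χ < ζ < γ < α < κ.
So κ is larger.

κ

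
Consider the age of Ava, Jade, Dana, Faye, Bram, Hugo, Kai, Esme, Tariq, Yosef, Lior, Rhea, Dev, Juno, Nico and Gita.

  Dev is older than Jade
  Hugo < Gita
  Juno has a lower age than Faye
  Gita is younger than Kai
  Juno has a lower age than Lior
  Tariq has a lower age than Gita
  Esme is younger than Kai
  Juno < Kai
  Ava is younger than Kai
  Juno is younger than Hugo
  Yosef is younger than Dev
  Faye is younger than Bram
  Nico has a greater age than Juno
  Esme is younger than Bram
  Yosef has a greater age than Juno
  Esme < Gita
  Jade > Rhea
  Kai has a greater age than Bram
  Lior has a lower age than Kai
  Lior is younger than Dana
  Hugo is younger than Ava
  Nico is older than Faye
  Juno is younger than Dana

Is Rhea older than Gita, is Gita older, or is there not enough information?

undetermined

Following every chain through Rhea: above Rhea we get Jade, Dev.
Gita is not reached, and no chain runs the other way from Gita to Rhea.
So the given relations leave the order of Rhea and Gita undetermined.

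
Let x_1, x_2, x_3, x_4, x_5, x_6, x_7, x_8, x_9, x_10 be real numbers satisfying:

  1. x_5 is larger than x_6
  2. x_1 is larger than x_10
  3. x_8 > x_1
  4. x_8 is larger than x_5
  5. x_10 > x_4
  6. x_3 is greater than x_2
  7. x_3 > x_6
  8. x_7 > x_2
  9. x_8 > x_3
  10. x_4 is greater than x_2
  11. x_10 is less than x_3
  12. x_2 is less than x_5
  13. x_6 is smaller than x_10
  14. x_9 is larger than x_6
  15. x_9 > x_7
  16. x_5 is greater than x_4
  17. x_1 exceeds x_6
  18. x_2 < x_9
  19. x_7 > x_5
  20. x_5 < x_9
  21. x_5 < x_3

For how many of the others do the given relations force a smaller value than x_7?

Directly below x_7: x_2, x_5.
One step further: x_4, x_6 (4 so far).
No other element is forced below x_7 by the given relations, so the count is 4.

4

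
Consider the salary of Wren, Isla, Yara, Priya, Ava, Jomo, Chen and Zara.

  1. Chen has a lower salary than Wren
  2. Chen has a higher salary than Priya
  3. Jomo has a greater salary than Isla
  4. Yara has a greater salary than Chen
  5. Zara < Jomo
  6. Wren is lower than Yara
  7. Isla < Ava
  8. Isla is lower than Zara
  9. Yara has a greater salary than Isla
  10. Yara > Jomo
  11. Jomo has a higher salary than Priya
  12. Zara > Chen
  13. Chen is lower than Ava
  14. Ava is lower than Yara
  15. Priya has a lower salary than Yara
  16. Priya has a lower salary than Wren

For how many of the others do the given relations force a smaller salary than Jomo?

The elements the relations force below Jomo are Isla, Priya, Chen, Zara — no chain reaches any other.
That is 4.

4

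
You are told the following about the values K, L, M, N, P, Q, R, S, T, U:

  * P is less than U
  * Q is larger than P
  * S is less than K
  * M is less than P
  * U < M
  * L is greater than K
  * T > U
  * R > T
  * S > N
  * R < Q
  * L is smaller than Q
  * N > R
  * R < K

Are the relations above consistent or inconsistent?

inconsistent

Chaining the given relations yields M < P < U, so M < U. But one relation states U < M. These cannot both hold.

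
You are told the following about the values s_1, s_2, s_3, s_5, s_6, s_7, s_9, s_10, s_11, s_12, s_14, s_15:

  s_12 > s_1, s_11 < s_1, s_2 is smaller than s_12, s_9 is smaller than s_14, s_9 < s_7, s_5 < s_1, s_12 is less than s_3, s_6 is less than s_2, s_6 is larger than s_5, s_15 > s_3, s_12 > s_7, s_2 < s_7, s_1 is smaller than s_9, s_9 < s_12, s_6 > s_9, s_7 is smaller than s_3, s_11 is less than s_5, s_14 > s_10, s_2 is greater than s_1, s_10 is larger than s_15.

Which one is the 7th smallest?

s_7

Chaining the given pairs: s_11 < s_5 < s_1 < s_9 < s_6 < s_2 < s_7 < s_12 < s_3 < s_15 < s_10 < s_14.
The 7th smallest is s_7.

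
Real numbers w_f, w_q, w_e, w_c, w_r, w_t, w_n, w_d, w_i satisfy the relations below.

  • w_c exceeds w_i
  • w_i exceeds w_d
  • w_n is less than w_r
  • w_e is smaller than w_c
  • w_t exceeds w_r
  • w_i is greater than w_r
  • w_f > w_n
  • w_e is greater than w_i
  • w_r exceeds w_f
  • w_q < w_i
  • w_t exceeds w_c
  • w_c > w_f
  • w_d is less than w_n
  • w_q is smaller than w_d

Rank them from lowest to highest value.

w_q < w_d < w_n < w_f < w_r < w_i < w_e < w_c < w_t

The consecutive links are each given: w_q < w_d; w_d < w_n; w_n < w_f; w_f < w_r; w_r < w_i; w_i < w_e; w_e < w_c; w_c < w_t.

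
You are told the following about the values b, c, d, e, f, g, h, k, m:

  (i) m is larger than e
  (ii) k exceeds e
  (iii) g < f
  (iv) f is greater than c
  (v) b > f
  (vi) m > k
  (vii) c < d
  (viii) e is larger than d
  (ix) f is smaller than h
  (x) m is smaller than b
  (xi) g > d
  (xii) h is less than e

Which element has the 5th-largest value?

h

Piecing the relations together gives one ordering: c < d < g < f < h < e < k < m < b.
The 5th largest is h.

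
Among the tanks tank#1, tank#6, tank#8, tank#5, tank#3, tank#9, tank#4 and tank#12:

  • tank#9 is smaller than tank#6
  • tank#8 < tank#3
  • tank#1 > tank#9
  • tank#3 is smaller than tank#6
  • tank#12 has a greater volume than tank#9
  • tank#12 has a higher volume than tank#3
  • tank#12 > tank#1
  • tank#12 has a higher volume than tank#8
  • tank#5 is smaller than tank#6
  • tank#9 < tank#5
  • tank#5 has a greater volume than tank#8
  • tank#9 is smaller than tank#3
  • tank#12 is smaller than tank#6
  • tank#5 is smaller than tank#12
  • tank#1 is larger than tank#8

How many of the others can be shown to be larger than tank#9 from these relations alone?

The elements the relations force above tank#9 are tank#1, tank#3, tank#5, tank#12, tank#6 — no chain reaches any other.
That is 5.

5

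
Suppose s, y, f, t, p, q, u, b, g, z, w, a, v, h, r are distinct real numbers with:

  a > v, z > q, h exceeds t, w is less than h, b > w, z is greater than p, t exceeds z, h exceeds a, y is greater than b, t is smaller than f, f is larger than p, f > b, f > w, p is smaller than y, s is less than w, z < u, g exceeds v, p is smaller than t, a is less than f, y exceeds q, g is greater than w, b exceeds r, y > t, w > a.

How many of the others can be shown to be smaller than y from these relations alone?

10

The elements the relations force below y are q, p, v, z, t, a, r, s, w, b — no chain reaches any other.
That is 10.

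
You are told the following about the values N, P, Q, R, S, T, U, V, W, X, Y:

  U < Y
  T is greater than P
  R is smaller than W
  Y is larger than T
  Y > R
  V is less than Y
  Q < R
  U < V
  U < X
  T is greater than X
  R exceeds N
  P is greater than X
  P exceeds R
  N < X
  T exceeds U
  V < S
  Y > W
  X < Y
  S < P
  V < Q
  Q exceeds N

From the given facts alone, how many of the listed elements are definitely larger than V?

7

The elements the relations force above V are S, Q, R, P, W, T, Y — no chain reaches any other.
That is 7.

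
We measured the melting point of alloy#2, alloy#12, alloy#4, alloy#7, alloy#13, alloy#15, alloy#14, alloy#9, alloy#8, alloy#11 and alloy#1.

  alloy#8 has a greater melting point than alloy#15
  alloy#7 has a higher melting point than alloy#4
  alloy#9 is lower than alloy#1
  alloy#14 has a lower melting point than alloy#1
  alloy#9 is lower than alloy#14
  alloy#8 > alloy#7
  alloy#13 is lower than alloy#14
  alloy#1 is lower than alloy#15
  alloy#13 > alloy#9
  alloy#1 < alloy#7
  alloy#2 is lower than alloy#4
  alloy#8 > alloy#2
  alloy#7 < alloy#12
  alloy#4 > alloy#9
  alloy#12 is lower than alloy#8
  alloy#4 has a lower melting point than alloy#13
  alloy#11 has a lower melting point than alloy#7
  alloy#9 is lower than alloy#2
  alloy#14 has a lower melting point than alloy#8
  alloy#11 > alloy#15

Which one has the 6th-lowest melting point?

alloy#1

Piecing the relations together gives one ordering: alloy#9 < alloy#2 < alloy#4 < alloy#13 < alloy#14 < alloy#1 < alloy#15 < alloy#11 < alloy#7 < alloy#12 < alloy#8.
Counting 6 from the smallest end gives alloy#1.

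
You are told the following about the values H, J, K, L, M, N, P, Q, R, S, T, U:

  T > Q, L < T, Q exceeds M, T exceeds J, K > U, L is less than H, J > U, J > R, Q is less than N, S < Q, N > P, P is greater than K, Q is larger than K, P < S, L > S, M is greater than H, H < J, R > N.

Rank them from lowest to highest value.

The consecutive links are each given: U < K; K < P; P < S; S < L; L < H; H < M; M < Q; Q < N; N < R; R < J; J < T.

U < K < P < S < L < H < M < Q < N < R < J < T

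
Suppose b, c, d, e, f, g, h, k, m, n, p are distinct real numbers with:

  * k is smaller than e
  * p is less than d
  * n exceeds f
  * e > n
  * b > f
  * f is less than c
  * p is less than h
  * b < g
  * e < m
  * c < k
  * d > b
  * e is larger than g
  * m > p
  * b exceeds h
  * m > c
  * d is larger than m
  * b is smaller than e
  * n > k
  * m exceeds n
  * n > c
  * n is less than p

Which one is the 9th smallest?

e

Chaining the given pairs: f < c < k < n < p < h < b < g < e < m < d.
Counting 9 from the smallest end gives e.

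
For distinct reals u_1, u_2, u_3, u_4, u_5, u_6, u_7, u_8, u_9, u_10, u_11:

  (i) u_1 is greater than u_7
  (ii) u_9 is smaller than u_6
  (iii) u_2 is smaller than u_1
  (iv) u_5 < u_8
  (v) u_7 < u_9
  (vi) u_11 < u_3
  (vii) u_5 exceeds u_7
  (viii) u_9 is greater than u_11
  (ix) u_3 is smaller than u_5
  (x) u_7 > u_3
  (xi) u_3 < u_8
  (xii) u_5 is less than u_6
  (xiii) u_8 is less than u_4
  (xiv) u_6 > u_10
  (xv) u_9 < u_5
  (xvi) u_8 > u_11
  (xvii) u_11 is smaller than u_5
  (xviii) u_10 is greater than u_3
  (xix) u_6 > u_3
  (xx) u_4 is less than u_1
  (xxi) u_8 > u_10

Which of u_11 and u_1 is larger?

u_11 < u_3 and u_3 < u_7 give u_11 < u_7.
With u_7 < u_9: u_11 < u_3 < u_7 < u_9.
Then u_9 < u_5 extends the chain to u_5.
Then u_5 < u_8 extends the chain to u_8.
Then u_8 < u_4 extends the chain to u_4.
With u_4 < u_1: u_11 < u_3 < u_7 < u_9 < u_5 < u_8 < u_4 < u_1.
So u_11 < u_1; u_1 is the larger of the two.

u_1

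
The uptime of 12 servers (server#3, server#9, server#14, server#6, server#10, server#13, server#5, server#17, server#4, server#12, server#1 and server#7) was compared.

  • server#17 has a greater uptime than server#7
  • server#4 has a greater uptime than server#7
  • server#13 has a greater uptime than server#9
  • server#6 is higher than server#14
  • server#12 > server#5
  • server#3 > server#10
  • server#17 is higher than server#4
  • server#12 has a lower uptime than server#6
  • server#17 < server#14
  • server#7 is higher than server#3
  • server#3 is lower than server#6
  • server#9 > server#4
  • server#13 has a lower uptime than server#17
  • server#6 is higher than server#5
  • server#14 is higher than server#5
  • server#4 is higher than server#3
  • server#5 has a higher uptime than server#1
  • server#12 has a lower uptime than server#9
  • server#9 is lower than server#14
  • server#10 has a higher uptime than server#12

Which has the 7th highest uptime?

Piecing the relations together gives one ordering: server#1 < server#5 < server#12 < server#10 < server#3 < server#7 < server#4 < server#9 < server#13 < server#17 < server#14 < server#6.
The 7th largest is server#7.

server#7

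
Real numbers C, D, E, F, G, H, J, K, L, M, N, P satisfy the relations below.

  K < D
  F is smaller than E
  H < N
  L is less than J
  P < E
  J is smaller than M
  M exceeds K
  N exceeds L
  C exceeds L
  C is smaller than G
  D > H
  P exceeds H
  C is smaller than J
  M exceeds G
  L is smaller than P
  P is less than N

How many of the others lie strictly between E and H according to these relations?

Chaining upward from H reaches: P, N, D.
Chaining downward from E reaches: L, F, P.
Strictly between H and E are those in both lists: P — 1 element.

1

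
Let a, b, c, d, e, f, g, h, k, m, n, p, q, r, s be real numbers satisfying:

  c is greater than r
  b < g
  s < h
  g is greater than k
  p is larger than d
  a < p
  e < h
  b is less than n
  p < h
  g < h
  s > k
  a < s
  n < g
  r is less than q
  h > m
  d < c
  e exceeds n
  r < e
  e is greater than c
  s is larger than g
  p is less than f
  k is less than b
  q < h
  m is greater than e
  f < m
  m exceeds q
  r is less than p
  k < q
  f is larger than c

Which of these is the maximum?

h

d is not greatest since d < p; r is not greatest since r < q; k is not greatest since k < s; b is not greatest since b < g; a is not greatest since a < p; p is not greatest since p < f; q is not greatest since q < h; c is not greatest since c < e; n is not greatest since n < g; g is not greatest since g < h; e is not greatest since e < h; s is not greatest since s < h; f is not greatest since f < m; m is not greatest since m < h.
Only h has nothing above it, so h is the maximum.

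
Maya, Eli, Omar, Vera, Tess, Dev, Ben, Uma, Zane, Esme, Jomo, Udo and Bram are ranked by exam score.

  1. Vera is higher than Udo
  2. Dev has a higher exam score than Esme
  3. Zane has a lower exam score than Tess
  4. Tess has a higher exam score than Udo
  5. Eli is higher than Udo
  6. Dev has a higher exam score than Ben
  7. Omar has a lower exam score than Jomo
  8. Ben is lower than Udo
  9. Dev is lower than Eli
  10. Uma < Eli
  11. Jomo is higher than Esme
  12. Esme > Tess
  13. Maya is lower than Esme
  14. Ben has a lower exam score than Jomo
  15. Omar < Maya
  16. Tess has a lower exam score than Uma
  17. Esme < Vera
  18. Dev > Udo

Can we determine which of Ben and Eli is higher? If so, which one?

Ben < Udo < Tess < Uma < Eli, by transitivity through Udo, Tess, Uma.
So Eli is higher.

Eli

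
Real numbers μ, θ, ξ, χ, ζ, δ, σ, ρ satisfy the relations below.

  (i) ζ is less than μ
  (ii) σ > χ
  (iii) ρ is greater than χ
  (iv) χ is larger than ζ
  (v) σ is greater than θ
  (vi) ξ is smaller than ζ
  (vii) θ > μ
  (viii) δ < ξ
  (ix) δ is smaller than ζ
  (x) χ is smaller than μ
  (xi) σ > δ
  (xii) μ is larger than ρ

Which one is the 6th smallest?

The consecutive relations fix a unique order: δ < ξ < ζ < χ < ρ < μ < θ < σ.
The 6th smallest is μ.

μ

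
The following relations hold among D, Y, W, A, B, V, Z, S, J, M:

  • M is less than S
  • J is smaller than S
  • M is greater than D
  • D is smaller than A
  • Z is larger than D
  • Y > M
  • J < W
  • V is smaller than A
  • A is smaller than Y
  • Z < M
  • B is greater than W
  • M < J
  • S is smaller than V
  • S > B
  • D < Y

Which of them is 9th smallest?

Chaining the given pairs: D < Z < M < J < W < B < S < V < A < Y.
The 9th smallest is A.

A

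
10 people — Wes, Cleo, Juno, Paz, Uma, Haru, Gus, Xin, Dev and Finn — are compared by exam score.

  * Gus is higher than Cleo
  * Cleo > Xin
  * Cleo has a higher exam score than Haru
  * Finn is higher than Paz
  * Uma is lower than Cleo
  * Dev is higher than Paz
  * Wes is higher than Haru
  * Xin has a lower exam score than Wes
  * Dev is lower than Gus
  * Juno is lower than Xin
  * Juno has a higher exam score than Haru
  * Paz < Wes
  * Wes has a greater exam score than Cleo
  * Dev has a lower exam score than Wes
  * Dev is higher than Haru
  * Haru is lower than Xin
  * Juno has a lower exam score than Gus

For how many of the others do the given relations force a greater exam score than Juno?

From Juno the given relations immediately reach Xin, Gus.
From those, Cleo, Wes — 4 in total.
No other element is forced above Juno by the given relations, so the count is 4.

4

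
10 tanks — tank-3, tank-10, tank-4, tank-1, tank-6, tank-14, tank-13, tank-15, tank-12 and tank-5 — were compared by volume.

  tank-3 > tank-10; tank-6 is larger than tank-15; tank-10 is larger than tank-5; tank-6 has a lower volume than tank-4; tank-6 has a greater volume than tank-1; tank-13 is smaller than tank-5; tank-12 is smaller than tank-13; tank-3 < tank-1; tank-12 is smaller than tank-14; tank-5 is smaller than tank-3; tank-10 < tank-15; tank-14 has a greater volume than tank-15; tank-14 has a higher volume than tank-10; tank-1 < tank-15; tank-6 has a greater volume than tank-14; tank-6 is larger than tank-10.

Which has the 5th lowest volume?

Piecing the relations together gives one ordering: tank-12 < tank-13 < tank-5 < tank-10 < tank-3 < tank-1 < tank-15 < tank-14 < tank-6 < tank-4.
The 5th smallest is tank-3.

tank-3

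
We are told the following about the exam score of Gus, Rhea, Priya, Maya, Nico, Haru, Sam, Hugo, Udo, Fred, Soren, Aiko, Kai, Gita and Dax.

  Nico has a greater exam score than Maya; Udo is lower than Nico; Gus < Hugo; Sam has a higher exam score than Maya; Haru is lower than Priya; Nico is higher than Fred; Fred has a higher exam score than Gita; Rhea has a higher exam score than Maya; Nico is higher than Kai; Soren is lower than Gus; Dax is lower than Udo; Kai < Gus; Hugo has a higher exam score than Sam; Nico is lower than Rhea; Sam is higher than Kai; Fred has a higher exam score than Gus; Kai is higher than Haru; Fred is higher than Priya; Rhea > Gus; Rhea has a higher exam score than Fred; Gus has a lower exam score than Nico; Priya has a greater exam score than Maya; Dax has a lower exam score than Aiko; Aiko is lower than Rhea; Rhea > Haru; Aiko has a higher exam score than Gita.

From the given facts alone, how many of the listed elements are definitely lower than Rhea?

12

Directly below Rhea: Haru, Maya, Gus, Fred, Aiko, Nico.
One step further: Dax, Soren, Kai, Priya, Gita, Udo (12 so far).
No other element is forced below Rhea by the given relations, so the count is 12.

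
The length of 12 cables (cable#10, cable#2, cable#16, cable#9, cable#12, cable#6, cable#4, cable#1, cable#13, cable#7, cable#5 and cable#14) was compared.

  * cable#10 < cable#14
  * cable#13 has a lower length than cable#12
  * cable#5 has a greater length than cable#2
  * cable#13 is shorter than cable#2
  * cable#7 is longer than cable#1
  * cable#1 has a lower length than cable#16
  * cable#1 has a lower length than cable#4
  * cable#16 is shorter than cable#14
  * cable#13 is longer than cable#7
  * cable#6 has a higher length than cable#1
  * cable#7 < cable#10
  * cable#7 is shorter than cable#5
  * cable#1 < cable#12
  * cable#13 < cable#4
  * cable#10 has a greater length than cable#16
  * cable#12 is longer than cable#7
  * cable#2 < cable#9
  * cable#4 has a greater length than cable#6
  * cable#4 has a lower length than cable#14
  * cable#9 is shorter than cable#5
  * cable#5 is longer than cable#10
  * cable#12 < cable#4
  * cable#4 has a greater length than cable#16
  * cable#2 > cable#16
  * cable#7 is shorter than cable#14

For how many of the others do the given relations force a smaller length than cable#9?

From cable#9 the given relations immediately reach cable#2.
From those, cable#13, cable#16 — 3 in total.
From those, cable#1, cable#7 — 5 in total.
No other element is forced below cable#9 by the given relations, so the count is 5.

5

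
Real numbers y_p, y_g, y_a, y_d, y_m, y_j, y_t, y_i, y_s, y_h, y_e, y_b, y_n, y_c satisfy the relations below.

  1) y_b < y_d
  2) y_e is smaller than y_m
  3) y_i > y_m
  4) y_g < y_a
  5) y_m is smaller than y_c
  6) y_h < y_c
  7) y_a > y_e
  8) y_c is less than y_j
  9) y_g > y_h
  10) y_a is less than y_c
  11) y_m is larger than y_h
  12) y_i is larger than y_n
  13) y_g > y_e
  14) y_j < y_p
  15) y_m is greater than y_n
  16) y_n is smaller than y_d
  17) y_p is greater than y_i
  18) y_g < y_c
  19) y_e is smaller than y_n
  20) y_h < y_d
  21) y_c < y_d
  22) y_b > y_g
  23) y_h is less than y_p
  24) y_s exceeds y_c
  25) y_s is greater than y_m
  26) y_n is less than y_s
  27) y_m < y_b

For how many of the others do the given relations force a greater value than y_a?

From y_a the given relations immediately reach y_c.
From those, y_s, y_d, y_j — 4 in total.
From those, y_p — 5 in total.
Nothing else is reachable above y_a; 5 in all.

5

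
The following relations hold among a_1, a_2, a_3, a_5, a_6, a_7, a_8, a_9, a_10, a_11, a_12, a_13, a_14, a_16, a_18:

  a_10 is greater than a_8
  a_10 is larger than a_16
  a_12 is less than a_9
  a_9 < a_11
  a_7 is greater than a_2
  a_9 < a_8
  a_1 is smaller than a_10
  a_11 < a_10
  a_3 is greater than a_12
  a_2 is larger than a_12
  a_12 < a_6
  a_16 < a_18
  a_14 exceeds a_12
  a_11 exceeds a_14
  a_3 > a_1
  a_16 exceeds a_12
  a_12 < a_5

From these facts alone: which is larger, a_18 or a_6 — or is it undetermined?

Following every chain through a_6: below a_6 we get a_12.
a_18 is not reached, and no chain runs the other way from a_18 to a_6.
So the given relations leave the order of a_6 and a_18 undetermined.

undetermined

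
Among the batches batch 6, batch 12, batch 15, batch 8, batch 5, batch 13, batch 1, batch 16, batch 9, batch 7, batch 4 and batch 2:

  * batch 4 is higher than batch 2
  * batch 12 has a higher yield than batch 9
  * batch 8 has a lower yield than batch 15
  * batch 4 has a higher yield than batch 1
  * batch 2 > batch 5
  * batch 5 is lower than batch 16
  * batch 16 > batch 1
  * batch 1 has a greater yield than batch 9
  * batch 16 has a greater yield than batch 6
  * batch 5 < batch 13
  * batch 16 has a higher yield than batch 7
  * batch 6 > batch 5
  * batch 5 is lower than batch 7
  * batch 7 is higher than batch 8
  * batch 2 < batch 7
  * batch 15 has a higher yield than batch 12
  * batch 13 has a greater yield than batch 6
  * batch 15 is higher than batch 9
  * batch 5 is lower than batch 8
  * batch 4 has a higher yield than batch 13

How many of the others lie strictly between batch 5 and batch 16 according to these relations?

Chaining upward from batch 5 reaches: batch 6, batch 13, batch 2, batch 8, batch 7, batch 4, batch 15.
Chaining downward from batch 16 reaches: batch 9, batch 1, batch 6, batch 2, batch 8, batch 7.
Strictly between batch 5 and batch 16 are those in both lists: batch 6, batch 2, batch 8, batch 7 — 4 elements.

4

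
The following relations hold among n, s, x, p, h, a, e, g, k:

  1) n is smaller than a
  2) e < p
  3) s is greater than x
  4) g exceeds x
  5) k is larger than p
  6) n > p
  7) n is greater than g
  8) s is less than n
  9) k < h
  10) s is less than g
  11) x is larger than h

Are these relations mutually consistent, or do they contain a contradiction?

consistent

Every relation is compatible with e < p < k < h < x < s < g < n < a; the set is consistent.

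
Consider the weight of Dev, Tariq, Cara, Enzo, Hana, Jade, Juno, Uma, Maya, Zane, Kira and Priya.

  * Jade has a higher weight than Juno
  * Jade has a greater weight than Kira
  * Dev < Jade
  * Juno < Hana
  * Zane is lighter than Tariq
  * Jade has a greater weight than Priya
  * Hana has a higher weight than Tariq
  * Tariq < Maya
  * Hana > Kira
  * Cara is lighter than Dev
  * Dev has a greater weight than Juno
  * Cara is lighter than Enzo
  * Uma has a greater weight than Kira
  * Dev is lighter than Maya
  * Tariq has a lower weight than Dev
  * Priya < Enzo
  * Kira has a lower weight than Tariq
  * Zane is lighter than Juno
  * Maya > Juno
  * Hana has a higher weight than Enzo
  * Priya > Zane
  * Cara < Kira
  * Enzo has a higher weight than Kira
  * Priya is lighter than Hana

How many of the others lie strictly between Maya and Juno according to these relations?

1

The relations place Juno below Maya. An element lies strictly between them when it is forced above Juno and also forced below Maya.
Above Juno: {Hana, Dev, Jade}. Below Maya: {Zane, Cara, Kira, Tariq, Dev}.
Intersection: {Dev} — 1.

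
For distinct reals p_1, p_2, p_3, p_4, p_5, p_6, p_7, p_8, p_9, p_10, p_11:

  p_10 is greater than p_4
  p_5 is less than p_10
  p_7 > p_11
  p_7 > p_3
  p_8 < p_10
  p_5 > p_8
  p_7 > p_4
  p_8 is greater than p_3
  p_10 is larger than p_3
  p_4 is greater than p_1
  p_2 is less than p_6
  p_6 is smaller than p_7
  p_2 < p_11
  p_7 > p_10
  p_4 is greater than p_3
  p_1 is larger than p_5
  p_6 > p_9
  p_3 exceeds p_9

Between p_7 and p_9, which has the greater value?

p_7

Following the relations from p_9: p_9 < p_3 < p_8 < p_5 < p_1 < p_4 < p_10 < p_7.
So p_9 < p_7; p_7 is the larger of the two.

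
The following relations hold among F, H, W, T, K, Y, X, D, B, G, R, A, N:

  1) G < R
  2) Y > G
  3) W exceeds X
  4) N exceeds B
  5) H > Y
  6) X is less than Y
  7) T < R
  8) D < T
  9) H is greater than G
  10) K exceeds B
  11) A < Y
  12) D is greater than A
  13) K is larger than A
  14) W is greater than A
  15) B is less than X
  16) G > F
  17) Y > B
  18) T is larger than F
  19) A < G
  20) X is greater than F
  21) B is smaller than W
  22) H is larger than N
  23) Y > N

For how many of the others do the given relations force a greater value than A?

From A the given relations immediately reach D, G, W, K, Y.
From those, T, H, R — 8 in total.
Nothing else is reachable above A; 8 in all.

8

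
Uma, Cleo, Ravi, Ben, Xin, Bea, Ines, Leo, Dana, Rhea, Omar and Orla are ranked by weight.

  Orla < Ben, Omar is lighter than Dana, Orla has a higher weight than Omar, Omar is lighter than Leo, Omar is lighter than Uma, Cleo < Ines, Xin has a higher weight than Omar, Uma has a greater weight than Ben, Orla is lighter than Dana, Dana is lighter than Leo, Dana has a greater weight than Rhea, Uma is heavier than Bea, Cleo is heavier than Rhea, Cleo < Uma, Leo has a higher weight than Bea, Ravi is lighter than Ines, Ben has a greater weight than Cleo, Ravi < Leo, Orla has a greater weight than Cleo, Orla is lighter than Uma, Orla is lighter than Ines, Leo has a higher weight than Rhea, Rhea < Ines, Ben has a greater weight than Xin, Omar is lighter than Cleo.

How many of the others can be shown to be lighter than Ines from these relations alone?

5

Directly below Ines: Rhea, Cleo, Ravi, Orla.
One step further: Omar (5 so far).
Nothing else is reachable below Ines; 5 in all.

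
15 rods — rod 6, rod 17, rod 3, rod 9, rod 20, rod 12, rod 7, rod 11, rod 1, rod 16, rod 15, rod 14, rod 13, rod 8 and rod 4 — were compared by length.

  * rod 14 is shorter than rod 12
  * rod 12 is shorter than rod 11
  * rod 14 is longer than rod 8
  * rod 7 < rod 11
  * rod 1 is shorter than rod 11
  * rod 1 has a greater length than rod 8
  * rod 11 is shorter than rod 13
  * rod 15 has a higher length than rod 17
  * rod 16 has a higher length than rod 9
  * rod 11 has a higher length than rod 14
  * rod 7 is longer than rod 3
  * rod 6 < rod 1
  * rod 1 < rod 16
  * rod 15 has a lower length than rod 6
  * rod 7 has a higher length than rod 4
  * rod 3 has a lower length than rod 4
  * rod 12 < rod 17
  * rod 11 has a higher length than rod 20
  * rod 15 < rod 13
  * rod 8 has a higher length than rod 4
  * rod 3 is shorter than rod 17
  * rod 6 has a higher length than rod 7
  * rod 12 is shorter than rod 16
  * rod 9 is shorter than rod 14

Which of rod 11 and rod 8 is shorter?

rod 8 < rod 14 and rod 14 < rod 12 give rod 8 < rod 12.
Then rod 12 < rod 17 extends the chain to rod 17.
With rod 17 < rod 15: rod 8 < rod 14 < rod 12 < rod 17 < rod 15.
With rod 15 < rod 6: rod 8 < rod 14 < rod 12 < rod 17 < rod 15 < rod 6.
With rod 6 < rod 1: rod 8 < rod 14 < rod 12 < rod 17 < rod 15 < rod 6 < rod 1.
With rod 1 < rod 11: rod 8 < rod 14 < rod 12 < rod 17 < rod 15 < rod 6 < rod 1 < rod 11.
So rod 8 < rod 11; rod 8 is the shorter of the two.

rod 8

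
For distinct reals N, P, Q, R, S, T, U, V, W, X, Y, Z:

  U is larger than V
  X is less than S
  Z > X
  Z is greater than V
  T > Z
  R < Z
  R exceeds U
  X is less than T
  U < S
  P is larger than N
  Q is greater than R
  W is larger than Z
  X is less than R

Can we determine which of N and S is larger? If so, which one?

undetermined

Following every chain through N: above N we get P.
S is not reached, and no chain runs the other way from S to N.
So the given relations leave the order of N and S undetermined.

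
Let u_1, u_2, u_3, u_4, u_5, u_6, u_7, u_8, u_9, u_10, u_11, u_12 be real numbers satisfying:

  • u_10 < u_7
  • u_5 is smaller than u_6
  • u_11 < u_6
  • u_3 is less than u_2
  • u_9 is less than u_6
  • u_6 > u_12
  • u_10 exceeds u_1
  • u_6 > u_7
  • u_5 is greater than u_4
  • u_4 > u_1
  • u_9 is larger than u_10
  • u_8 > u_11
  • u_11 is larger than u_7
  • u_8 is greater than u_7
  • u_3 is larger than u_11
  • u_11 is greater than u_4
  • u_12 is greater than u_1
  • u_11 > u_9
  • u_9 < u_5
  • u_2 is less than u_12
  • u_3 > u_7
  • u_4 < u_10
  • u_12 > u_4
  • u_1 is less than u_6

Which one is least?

u_1

u_4 is not least since u_1 < u_4; u_10 is not least since u_1 < u_10; u_7 is not least since u_10 < u_7; u_9 is not least since u_10 < u_9; u_11 is not least since u_9 < u_11; u_3 is not least since u_11 < u_3; u_2 is not least since u_3 < u_2; u_12 is not least since u_1 < u_12; u_8 is not least since u_7 < u_8; u_5 is not least since u_9 < u_5; u_6 is not least since u_1 < u_6.
Only u_1 has nothing below it, so u_1 is the least.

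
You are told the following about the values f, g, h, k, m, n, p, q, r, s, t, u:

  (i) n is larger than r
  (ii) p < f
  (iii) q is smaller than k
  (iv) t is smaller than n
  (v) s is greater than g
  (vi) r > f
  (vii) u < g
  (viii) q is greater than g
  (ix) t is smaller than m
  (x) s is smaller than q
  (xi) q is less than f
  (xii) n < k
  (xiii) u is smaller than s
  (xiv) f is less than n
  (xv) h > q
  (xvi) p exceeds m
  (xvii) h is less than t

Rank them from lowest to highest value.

Nothing is placed below u, so it is least; from there u < g; g < s; s < q; q < h; h < t; t < m; m < p; p < f; f < r; r < n; n < k, each given directly.

u < g < s < q < h < t < m < p < f < r < n < k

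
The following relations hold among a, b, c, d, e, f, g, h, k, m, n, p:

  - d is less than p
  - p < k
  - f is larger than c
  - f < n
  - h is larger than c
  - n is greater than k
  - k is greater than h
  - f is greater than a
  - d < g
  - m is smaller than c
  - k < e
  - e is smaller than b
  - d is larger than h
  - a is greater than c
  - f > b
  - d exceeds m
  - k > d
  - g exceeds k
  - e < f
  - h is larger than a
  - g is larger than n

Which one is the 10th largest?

Piecing the relations together gives one ordering: m < c < a < h < d < p < k < e < b < f < n < g.
Counting 10 from the largest end gives a.

a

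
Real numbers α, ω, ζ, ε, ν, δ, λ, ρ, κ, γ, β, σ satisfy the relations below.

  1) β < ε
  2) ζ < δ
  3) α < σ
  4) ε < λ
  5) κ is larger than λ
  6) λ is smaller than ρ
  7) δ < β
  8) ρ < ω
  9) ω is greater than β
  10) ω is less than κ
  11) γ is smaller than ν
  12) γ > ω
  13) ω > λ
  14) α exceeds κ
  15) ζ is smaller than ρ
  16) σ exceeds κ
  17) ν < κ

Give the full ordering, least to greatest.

Nothing is placed below ζ, so it is least; from there ζ < δ; δ < β; β < ε; ε < λ; λ < ρ; ρ < ω; ω < γ; γ < ν; ν < κ; κ < α; α < σ, each given directly.

ζ < δ < β < ε < λ < ρ < ω < γ < ν < κ < α < σ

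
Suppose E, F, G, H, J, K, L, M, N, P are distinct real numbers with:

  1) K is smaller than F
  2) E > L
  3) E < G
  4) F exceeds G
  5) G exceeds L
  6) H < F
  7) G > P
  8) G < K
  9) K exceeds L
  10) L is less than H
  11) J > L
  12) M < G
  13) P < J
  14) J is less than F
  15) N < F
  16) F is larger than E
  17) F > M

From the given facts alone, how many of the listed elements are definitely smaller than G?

4

From G the given relations immediately reach L, E, M, P.
No other element is forced below G by the given relations, so the count is 4.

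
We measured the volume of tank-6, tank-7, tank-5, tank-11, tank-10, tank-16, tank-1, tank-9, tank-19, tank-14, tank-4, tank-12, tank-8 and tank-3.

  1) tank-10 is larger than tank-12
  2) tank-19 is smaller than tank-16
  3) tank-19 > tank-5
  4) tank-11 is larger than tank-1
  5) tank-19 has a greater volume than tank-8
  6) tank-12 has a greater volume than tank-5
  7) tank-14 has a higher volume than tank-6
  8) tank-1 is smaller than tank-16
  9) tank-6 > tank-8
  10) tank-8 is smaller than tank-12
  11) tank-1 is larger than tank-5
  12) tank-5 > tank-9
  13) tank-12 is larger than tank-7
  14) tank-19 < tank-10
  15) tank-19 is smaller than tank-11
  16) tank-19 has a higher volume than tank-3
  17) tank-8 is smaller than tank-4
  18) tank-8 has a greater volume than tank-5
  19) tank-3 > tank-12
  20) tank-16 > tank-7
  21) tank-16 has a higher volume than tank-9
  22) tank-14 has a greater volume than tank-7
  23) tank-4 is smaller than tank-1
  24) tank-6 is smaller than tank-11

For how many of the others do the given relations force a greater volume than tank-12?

5

Directly above tank-12: tank-3, tank-10.
One step further: tank-19 (3 so far).
One step further: tank-16, tank-11 (5 so far).
Nothing else is reachable above tank-12; 5 in all.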